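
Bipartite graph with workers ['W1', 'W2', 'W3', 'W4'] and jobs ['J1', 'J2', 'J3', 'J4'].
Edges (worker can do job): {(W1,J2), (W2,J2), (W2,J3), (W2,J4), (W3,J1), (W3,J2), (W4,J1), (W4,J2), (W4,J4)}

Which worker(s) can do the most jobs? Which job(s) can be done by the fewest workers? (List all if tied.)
Most versatile: W2, W4 (3 jobs); Least covered: J3 (1 workers)

Worker degrees (jobs they can do): W1:1, W2:3, W3:2, W4:3
Job degrees (workers who can do it): J1:2, J2:4, J3:1, J4:2

Maximum worker degree is 3, achieved by: W2, W4
Minimum job degree is 1, achieved by: J3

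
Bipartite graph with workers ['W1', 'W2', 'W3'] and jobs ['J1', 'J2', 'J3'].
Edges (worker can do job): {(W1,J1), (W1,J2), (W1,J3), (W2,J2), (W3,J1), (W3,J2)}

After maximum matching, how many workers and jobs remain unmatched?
Unmatched: 0 workers, 0 jobs

Maximum matching size: 3
Workers: 3 total, 3 matched, 0 unmatched
Jobs: 3 total, 3 matched, 0 unmatched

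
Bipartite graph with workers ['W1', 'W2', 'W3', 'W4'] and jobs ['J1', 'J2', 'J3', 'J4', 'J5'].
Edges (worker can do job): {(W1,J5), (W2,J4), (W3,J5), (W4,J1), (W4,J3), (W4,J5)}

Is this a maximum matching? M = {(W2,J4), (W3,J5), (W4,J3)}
Yes, size 3 is maximum

Proposed matching has size 3.
Maximum matching size for this graph: 3.

This is a maximum matching.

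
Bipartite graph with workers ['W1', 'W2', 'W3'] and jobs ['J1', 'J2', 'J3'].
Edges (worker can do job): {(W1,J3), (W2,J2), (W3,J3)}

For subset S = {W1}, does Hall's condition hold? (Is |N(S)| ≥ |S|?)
Yes: |N(S)| = 1, |S| = 1

Subset S = {W1}
Neighbors N(S) = {J3}

|N(S)| = 1, |S| = 1
Hall's condition: |N(S)| ≥ |S| is satisfied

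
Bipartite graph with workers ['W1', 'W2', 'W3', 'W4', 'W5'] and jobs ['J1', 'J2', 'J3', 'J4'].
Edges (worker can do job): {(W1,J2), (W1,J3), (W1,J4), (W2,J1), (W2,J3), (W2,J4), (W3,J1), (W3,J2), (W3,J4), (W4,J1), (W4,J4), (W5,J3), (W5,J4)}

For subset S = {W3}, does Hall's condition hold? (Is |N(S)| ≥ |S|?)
Yes: |N(S)| = 3, |S| = 1

Subset S = {W3}
Neighbors N(S) = {J1, J2, J4}

|N(S)| = 3, |S| = 1
Hall's condition: |N(S)| ≥ |S| is satisfied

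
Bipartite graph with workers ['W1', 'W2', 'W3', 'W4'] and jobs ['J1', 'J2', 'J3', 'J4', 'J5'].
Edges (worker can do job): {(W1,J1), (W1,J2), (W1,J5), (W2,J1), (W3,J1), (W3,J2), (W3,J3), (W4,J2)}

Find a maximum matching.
Matching: {(W1,J5), (W2,J1), (W3,J3), (W4,J2)}

Maximum matching (size 4):
  W1 → J5
  W2 → J1
  W3 → J3
  W4 → J2

Each worker is assigned to at most one job, and each job to at most one worker.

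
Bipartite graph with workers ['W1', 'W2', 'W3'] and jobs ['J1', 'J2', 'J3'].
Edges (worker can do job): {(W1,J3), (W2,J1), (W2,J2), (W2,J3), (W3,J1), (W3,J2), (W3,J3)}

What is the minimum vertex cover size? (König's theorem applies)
Minimum vertex cover size = 3

By König's theorem: in bipartite graphs,
min vertex cover = max matching = 3

Maximum matching has size 3, so minimum vertex cover also has size 3.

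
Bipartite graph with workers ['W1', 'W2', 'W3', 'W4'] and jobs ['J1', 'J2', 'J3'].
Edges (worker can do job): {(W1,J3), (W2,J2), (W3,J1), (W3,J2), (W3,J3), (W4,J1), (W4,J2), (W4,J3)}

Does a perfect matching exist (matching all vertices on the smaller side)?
Yes, perfect matching exists (size 3)

Perfect matching: {(W2,J2), (W3,J3), (W4,J1)}
All 3 vertices on the smaller side are matched.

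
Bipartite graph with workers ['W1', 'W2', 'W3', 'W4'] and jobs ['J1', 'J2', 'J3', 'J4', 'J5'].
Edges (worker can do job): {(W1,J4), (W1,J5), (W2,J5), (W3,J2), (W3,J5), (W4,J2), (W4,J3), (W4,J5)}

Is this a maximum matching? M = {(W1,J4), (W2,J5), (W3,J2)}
No, size 3 is not maximum

Proposed matching has size 3.
Maximum matching size for this graph: 4.

This is NOT maximum - can be improved to size 4.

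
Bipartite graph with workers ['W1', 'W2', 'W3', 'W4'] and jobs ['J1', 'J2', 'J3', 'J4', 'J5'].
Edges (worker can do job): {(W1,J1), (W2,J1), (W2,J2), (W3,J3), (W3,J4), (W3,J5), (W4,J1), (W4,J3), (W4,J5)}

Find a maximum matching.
Matching: {(W1,J1), (W2,J2), (W3,J4), (W4,J3)}

Maximum matching (size 4):
  W1 → J1
  W2 → J2
  W3 → J4
  W4 → J3

Each worker is assigned to at most one job, and each job to at most one worker.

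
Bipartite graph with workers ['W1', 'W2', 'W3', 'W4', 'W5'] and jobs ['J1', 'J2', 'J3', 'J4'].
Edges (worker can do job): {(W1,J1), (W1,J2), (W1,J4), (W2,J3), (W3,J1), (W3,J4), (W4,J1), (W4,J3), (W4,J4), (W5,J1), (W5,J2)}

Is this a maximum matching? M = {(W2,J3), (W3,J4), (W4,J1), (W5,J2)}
Yes, size 4 is maximum

Proposed matching has size 4.
Maximum matching size for this graph: 4.

This is a maximum matching.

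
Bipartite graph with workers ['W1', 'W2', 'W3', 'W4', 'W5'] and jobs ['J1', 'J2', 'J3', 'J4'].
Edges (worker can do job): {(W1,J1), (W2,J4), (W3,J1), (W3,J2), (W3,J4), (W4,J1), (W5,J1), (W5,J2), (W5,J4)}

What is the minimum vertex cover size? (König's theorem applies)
Minimum vertex cover size = 3

By König's theorem: in bipartite graphs,
min vertex cover = max matching = 3

Maximum matching has size 3, so minimum vertex cover also has size 3.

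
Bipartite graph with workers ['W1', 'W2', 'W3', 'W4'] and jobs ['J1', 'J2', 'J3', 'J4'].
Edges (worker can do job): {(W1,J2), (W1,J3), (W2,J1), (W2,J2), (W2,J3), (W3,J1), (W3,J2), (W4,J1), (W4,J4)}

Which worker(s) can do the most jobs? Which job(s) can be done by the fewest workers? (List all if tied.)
Most versatile: W2 (3 jobs); Least covered: J4 (1 workers)

Worker degrees (jobs they can do): W1:2, W2:3, W3:2, W4:2
Job degrees (workers who can do it): J1:3, J2:3, J3:2, J4:1

Maximum worker degree is 3, achieved by: W2
Minimum job degree is 1, achieved by: J4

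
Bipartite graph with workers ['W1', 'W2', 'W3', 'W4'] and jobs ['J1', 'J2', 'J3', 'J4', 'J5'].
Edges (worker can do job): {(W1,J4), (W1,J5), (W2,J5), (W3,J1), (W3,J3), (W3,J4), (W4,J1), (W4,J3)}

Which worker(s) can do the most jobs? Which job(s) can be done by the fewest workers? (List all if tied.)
Most versatile: W3 (3 jobs); Least covered: J2 (0 workers)

Worker degrees (jobs they can do): W1:2, W2:1, W3:3, W4:2
Job degrees (workers who can do it): J1:2, J2:0, J3:2, J4:2, J5:2

Maximum worker degree is 3, achieved by: W3
Minimum job degree is 0, achieved by: J2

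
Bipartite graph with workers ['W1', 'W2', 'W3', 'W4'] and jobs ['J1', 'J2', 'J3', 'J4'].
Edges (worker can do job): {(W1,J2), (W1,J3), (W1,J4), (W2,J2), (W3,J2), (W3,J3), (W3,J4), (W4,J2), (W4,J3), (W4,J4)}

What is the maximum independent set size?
Maximum independent set = 5

By König's theorem:
- Min vertex cover = Max matching = 3
- Max independent set = Total vertices - Min vertex cover
- Max independent set = 8 - 3 = 5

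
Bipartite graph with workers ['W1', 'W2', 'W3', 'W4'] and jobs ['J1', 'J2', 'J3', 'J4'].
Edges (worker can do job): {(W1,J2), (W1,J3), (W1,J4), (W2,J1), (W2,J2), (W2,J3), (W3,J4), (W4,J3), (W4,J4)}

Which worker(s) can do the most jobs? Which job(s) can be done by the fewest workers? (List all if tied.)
Most versatile: W1, W2 (3 jobs); Least covered: J1 (1 workers)

Worker degrees (jobs they can do): W1:3, W2:3, W3:1, W4:2
Job degrees (workers who can do it): J1:1, J2:2, J3:3, J4:3

Maximum worker degree is 3, achieved by: W1, W2
Minimum job degree is 1, achieved by: J1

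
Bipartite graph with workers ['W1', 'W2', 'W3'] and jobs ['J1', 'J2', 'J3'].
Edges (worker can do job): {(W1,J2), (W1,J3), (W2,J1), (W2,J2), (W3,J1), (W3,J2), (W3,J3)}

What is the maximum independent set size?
Maximum independent set = 3

By König's theorem:
- Min vertex cover = Max matching = 3
- Max independent set = Total vertices - Min vertex cover
- Max independent set = 6 - 3 = 3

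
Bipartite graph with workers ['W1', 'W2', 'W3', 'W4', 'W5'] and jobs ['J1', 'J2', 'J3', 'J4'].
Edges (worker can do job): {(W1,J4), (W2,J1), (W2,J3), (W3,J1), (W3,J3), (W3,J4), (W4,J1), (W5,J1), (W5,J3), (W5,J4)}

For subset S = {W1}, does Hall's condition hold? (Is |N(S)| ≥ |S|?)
Yes: |N(S)| = 1, |S| = 1

Subset S = {W1}
Neighbors N(S) = {J4}

|N(S)| = 1, |S| = 1
Hall's condition: |N(S)| ≥ |S| is satisfied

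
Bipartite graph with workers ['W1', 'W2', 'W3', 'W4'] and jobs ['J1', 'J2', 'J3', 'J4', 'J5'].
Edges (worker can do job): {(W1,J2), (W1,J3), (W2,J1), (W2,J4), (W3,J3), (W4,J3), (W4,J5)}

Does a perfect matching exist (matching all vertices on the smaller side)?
Yes, perfect matching exists (size 4)

Perfect matching: {(W1,J2), (W2,J1), (W3,J3), (W4,J5)}
All 4 vertices on the smaller side are matched.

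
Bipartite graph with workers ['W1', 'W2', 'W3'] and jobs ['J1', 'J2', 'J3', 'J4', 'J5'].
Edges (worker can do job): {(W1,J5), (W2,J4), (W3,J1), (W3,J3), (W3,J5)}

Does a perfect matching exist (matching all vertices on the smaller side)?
Yes, perfect matching exists (size 3)

Perfect matching: {(W1,J5), (W2,J4), (W3,J3)}
All 3 vertices on the smaller side are matched.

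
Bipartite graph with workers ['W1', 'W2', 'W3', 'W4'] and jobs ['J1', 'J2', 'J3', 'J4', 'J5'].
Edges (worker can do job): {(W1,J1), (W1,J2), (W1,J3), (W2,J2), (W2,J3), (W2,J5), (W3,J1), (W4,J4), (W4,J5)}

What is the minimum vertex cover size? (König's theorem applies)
Minimum vertex cover size = 4

By König's theorem: in bipartite graphs,
min vertex cover = max matching = 4

Maximum matching has size 4, so minimum vertex cover also has size 4.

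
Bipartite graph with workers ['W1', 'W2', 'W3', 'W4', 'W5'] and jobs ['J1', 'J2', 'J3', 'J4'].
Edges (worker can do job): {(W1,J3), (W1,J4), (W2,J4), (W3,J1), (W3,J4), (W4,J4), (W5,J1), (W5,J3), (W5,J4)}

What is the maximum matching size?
Maximum matching size = 3

Maximum matching: {(W3,J1), (W4,J4), (W5,J3)}
Size: 3

This assigns 3 workers to 3 distinct jobs.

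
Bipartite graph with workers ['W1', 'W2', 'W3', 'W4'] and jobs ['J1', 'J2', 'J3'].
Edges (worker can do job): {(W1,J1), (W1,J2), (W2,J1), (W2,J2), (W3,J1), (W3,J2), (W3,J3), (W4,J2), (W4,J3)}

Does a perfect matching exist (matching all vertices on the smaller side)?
Yes, perfect matching exists (size 3)

Perfect matching: {(W1,J1), (W3,J2), (W4,J3)}
All 3 vertices on the smaller side are matched.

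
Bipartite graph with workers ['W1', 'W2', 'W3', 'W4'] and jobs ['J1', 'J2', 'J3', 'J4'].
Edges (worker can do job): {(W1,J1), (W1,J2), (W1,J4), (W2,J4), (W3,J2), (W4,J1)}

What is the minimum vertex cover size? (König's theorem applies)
Minimum vertex cover size = 3

By König's theorem: in bipartite graphs,
min vertex cover = max matching = 3

Maximum matching has size 3, so minimum vertex cover also has size 3.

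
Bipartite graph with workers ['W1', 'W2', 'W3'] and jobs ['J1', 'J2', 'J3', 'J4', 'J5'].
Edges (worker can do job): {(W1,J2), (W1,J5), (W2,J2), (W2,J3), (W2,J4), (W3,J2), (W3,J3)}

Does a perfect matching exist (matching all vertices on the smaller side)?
Yes, perfect matching exists (size 3)

Perfect matching: {(W1,J5), (W2,J3), (W3,J2)}
All 3 vertices on the smaller side are matched.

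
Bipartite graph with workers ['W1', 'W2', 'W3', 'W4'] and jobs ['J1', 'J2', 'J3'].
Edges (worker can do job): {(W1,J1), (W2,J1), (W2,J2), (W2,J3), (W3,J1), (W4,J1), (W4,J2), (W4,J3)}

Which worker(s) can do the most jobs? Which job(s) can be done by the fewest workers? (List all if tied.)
Most versatile: W2, W4 (3 jobs); Least covered: J2, J3 (2 workers)

Worker degrees (jobs they can do): W1:1, W2:3, W3:1, W4:3
Job degrees (workers who can do it): J1:4, J2:2, J3:2

Maximum worker degree is 3, achieved by: W2, W4
Minimum job degree is 2, achieved by: J2, J3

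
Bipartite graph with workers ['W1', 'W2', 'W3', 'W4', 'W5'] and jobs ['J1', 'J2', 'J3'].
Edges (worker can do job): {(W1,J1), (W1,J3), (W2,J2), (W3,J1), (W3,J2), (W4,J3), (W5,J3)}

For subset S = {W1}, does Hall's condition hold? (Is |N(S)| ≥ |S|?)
Yes: |N(S)| = 2, |S| = 1

Subset S = {W1}
Neighbors N(S) = {J1, J3}

|N(S)| = 2, |S| = 1
Hall's condition: |N(S)| ≥ |S| is satisfied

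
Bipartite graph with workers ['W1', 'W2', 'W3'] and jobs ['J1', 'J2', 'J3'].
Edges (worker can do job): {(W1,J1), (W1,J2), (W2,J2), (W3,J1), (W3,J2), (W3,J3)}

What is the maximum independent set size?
Maximum independent set = 3

By König's theorem:
- Min vertex cover = Max matching = 3
- Max independent set = Total vertices - Min vertex cover
- Max independent set = 6 - 3 = 3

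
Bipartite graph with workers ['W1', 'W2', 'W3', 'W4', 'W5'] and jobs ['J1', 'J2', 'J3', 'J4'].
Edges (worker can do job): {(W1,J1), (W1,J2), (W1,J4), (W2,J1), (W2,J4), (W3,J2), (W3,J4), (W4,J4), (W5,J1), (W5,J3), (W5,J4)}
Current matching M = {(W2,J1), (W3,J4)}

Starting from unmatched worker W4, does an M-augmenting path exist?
Yes: W4 → J4 → W3 → J2

An M-augmenting path alternates non-matching / matching edges, starting and ending at unmatched vertices.
Path: W4 → J4 → W3 → J2
(J2 is unmatched in M, so the path is augmenting.)
Flipping edges along this path would increase |M| from 2 to 3.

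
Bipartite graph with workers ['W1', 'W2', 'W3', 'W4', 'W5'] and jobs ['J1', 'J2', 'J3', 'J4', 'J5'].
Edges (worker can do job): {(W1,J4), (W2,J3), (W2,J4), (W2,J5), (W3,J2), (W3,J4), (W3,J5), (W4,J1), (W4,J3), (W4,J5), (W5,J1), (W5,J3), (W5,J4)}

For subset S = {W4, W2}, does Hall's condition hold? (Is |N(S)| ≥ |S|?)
Yes: |N(S)| = 4, |S| = 2

Subset S = {W4, W2}
Neighbors N(S) = {J1, J3, J4, J5}

|N(S)| = 4, |S| = 2
Hall's condition: |N(S)| ≥ |S| is satisfied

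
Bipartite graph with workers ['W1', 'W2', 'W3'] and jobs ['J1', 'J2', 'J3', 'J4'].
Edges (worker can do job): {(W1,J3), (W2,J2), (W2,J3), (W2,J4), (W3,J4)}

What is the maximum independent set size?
Maximum independent set = 4

By König's theorem:
- Min vertex cover = Max matching = 3
- Max independent set = Total vertices - Min vertex cover
- Max independent set = 7 - 3 = 4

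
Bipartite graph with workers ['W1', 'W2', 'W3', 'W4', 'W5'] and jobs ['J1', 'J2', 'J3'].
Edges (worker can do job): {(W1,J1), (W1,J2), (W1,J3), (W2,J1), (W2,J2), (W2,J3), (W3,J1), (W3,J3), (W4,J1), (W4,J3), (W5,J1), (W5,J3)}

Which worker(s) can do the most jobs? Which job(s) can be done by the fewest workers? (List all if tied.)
Most versatile: W1, W2 (3 jobs); Least covered: J2 (2 workers)

Worker degrees (jobs they can do): W1:3, W2:3, W3:2, W4:2, W5:2
Job degrees (workers who can do it): J1:5, J2:2, J3:5

Maximum worker degree is 3, achieved by: W1, W2
Minimum job degree is 2, achieved by: J2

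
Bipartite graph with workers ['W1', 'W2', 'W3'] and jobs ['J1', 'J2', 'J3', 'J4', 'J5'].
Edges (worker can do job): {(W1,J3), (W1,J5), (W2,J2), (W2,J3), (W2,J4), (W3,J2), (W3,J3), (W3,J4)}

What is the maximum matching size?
Maximum matching size = 3

Maximum matching: {(W1,J5), (W2,J4), (W3,J3)}
Size: 3

This assigns 3 workers to 3 distinct jobs.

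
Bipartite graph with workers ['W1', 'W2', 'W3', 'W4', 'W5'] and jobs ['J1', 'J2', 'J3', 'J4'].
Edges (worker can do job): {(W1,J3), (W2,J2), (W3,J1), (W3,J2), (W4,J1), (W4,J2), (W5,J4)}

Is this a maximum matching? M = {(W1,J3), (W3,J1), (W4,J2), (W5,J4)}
Yes, size 4 is maximum

Proposed matching has size 4.
Maximum matching size for this graph: 4.

This is a maximum matching.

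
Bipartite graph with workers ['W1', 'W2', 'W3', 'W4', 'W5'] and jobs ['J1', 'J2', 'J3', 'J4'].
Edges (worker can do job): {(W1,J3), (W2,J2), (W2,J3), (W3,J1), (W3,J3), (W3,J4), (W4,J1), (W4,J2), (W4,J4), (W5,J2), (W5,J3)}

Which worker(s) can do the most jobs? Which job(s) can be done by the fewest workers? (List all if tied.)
Most versatile: W3, W4 (3 jobs); Least covered: J1, J4 (2 workers)

Worker degrees (jobs they can do): W1:1, W2:2, W3:3, W4:3, W5:2
Job degrees (workers who can do it): J1:2, J2:3, J3:4, J4:2

Maximum worker degree is 3, achieved by: W3, W4
Minimum job degree is 2, achieved by: J1, J4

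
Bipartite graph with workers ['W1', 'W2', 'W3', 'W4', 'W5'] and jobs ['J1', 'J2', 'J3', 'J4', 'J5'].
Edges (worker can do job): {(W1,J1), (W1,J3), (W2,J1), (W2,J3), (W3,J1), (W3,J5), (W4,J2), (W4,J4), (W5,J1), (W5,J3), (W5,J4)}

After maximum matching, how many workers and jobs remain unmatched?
Unmatched: 0 workers, 0 jobs

Maximum matching size: 5
Workers: 5 total, 5 matched, 0 unmatched
Jobs: 5 total, 5 matched, 0 unmatched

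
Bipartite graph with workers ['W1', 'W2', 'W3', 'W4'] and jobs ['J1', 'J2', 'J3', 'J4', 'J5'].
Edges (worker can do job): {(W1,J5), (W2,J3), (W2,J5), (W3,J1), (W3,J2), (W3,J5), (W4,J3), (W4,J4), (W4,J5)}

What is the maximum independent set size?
Maximum independent set = 5

By König's theorem:
- Min vertex cover = Max matching = 4
- Max independent set = Total vertices - Min vertex cover
- Max independent set = 9 - 4 = 5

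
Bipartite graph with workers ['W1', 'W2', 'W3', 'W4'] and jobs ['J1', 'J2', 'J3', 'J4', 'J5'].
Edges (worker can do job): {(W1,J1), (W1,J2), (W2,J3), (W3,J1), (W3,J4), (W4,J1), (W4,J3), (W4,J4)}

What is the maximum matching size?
Maximum matching size = 4

Maximum matching: {(W1,J2), (W2,J3), (W3,J4), (W4,J1)}
Size: 4

This assigns 4 workers to 4 distinct jobs.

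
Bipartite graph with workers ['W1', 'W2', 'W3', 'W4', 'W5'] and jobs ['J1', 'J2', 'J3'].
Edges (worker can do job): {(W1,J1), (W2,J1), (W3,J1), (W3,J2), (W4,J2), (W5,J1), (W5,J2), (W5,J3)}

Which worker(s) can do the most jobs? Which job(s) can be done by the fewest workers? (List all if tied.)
Most versatile: W5 (3 jobs); Least covered: J3 (1 workers)

Worker degrees (jobs they can do): W1:1, W2:1, W3:2, W4:1, W5:3
Job degrees (workers who can do it): J1:4, J2:3, J3:1

Maximum worker degree is 3, achieved by: W5
Minimum job degree is 1, achieved by: J3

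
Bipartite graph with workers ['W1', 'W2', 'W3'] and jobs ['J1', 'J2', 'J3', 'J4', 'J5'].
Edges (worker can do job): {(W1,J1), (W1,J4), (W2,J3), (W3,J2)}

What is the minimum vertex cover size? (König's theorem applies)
Minimum vertex cover size = 3

By König's theorem: in bipartite graphs,
min vertex cover = max matching = 3

Maximum matching has size 3, so minimum vertex cover also has size 3.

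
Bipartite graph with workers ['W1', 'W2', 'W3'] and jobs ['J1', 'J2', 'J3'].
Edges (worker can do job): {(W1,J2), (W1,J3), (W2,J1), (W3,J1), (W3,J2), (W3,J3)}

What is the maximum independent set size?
Maximum independent set = 3

By König's theorem:
- Min vertex cover = Max matching = 3
- Max independent set = Total vertices - Min vertex cover
- Max independent set = 6 - 3 = 3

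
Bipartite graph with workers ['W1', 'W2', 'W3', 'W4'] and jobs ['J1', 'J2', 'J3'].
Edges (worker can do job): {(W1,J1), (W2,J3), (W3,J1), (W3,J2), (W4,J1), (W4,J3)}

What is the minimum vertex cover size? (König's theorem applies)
Minimum vertex cover size = 3

By König's theorem: in bipartite graphs,
min vertex cover = max matching = 3

Maximum matching has size 3, so minimum vertex cover also has size 3.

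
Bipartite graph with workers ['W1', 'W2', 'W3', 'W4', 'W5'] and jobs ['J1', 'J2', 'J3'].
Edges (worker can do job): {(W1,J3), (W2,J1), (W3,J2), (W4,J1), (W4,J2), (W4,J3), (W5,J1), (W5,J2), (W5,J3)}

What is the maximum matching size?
Maximum matching size = 3

Maximum matching: {(W3,J2), (W4,J1), (W5,J3)}
Size: 3

This assigns 3 workers to 3 distinct jobs.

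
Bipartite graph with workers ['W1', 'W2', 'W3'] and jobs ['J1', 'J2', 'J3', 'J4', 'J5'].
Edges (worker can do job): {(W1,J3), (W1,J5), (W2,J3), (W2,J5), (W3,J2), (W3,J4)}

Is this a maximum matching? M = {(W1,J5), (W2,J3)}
No, size 2 is not maximum

Proposed matching has size 2.
Maximum matching size for this graph: 3.

This is NOT maximum - can be improved to size 3.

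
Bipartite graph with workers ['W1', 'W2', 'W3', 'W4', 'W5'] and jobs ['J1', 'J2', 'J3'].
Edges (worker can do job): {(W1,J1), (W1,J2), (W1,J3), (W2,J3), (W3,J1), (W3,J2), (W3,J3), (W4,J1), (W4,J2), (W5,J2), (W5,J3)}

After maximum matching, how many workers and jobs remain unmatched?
Unmatched: 2 workers, 0 jobs

Maximum matching size: 3
Workers: 5 total, 3 matched, 2 unmatched
Jobs: 3 total, 3 matched, 0 unmatched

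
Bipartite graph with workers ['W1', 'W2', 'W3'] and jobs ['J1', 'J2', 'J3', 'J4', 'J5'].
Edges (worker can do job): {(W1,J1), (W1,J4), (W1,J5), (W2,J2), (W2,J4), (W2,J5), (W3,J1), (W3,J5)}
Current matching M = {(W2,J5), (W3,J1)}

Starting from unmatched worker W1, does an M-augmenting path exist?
Yes: W1 → J1 → W3 → J5 → W2 → J4

An M-augmenting path alternates non-matching / matching edges, starting and ending at unmatched vertices.
Path: W1 → J1 → W3 → J5 → W2 → J4
(J4 is unmatched in M, so the path is augmenting.)
Flipping edges along this path would increase |M| from 2 to 3.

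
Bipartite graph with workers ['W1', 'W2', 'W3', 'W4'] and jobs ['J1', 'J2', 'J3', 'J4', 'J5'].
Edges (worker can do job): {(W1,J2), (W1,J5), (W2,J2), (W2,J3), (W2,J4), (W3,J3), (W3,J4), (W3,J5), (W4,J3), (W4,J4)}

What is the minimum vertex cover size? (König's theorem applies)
Minimum vertex cover size = 4

By König's theorem: in bipartite graphs,
min vertex cover = max matching = 4

Maximum matching has size 4, so minimum vertex cover also has size 4.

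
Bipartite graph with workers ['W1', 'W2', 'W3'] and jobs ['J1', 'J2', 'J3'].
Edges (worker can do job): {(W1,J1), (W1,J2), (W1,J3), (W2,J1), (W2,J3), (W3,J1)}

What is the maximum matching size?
Maximum matching size = 3

Maximum matching: {(W1,J2), (W2,J3), (W3,J1)}
Size: 3

This assigns 3 workers to 3 distinct jobs.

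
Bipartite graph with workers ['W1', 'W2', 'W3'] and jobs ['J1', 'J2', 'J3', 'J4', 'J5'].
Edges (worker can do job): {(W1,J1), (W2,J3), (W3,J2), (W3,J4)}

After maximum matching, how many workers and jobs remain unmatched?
Unmatched: 0 workers, 2 jobs

Maximum matching size: 3
Workers: 3 total, 3 matched, 0 unmatched
Jobs: 5 total, 3 matched, 2 unmatched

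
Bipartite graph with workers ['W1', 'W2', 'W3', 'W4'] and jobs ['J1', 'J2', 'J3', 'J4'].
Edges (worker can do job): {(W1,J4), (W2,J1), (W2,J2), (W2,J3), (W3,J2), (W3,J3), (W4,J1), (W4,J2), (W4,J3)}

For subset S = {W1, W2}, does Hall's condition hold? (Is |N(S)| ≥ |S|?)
Yes: |N(S)| = 4, |S| = 2

Subset S = {W1, W2}
Neighbors N(S) = {J1, J2, J3, J4}

|N(S)| = 4, |S| = 2
Hall's condition: |N(S)| ≥ |S| is satisfied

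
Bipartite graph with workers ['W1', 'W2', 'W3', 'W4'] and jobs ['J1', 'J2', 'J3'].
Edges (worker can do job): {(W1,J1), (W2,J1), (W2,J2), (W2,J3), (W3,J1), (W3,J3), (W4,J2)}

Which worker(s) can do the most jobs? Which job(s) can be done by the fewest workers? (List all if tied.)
Most versatile: W2 (3 jobs); Least covered: J2, J3 (2 workers)

Worker degrees (jobs they can do): W1:1, W2:3, W3:2, W4:1
Job degrees (workers who can do it): J1:3, J2:2, J3:2

Maximum worker degree is 3, achieved by: W2
Minimum job degree is 2, achieved by: J2, J3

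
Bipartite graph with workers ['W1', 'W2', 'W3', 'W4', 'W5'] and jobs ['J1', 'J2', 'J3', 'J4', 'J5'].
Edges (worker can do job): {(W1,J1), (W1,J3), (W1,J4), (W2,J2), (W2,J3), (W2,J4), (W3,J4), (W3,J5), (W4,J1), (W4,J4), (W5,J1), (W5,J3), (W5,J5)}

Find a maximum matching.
Matching: {(W1,J3), (W2,J2), (W3,J4), (W4,J1), (W5,J5)}

Maximum matching (size 5):
  W1 → J3
  W2 → J2
  W3 → J4
  W4 → J1
  W5 → J5

Each worker is assigned to at most one job, and each job to at most one worker.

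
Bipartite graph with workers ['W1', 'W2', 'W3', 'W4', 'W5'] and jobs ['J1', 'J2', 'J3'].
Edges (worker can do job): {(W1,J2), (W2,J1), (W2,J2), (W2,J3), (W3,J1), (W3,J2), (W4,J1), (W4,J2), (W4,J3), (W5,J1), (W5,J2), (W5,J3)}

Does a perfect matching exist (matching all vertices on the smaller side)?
Yes, perfect matching exists (size 3)

Perfect matching: {(W3,J2), (W4,J1), (W5,J3)}
All 3 vertices on the smaller side are matched.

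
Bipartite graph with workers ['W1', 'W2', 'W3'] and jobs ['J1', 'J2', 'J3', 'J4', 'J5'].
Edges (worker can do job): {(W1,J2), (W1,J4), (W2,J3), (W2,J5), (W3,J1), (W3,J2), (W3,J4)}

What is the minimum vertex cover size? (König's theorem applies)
Minimum vertex cover size = 3

By König's theorem: in bipartite graphs,
min vertex cover = max matching = 3

Maximum matching has size 3, so minimum vertex cover also has size 3.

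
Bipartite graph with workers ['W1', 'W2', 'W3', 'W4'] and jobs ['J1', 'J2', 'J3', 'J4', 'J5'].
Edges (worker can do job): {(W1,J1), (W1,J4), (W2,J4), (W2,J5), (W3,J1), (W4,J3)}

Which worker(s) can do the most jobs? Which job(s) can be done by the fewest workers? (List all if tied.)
Most versatile: W1, W2 (2 jobs); Least covered: J2 (0 workers)

Worker degrees (jobs they can do): W1:2, W2:2, W3:1, W4:1
Job degrees (workers who can do it): J1:2, J2:0, J3:1, J4:2, J5:1

Maximum worker degree is 2, achieved by: W1, W2
Minimum job degree is 0, achieved by: J2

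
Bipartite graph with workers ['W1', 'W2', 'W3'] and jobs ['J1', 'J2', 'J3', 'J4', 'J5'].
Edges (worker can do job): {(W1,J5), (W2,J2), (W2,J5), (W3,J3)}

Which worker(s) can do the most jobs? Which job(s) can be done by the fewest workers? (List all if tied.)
Most versatile: W2 (2 jobs); Least covered: J1, J4 (0 workers)

Worker degrees (jobs they can do): W1:1, W2:2, W3:1
Job degrees (workers who can do it): J1:0, J2:1, J3:1, J4:0, J5:2

Maximum worker degree is 2, achieved by: W2
Minimum job degree is 0, achieved by: J1, J4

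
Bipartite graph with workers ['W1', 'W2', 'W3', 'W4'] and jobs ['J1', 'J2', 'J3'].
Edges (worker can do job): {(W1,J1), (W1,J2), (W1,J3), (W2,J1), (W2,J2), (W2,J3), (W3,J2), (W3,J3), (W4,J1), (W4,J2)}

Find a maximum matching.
Matching: {(W1,J1), (W3,J3), (W4,J2)}

Maximum matching (size 3):
  W1 → J1
  W3 → J3
  W4 → J2

Each worker is assigned to at most one job, and each job to at most one worker.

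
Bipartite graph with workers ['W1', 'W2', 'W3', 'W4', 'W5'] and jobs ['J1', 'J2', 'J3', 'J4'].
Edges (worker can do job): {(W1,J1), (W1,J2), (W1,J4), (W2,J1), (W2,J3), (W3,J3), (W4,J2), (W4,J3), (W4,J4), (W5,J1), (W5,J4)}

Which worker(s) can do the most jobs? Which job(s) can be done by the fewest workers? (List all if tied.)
Most versatile: W1, W4 (3 jobs); Least covered: J2 (2 workers)

Worker degrees (jobs they can do): W1:3, W2:2, W3:1, W4:3, W5:2
Job degrees (workers who can do it): J1:3, J2:2, J3:3, J4:3

Maximum worker degree is 3, achieved by: W1, W4
Minimum job degree is 2, achieved by: J2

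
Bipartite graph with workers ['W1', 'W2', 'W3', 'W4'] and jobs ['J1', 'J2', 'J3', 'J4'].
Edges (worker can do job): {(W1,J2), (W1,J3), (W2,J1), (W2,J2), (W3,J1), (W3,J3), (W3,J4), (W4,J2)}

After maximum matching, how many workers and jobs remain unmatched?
Unmatched: 0 workers, 0 jobs

Maximum matching size: 4
Workers: 4 total, 4 matched, 0 unmatched
Jobs: 4 total, 4 matched, 0 unmatched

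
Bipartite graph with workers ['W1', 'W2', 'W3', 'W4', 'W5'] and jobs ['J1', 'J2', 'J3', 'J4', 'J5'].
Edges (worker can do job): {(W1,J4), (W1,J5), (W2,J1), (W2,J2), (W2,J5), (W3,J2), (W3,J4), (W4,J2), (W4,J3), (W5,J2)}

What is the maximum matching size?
Maximum matching size = 5

Maximum matching: {(W1,J5), (W2,J1), (W3,J4), (W4,J3), (W5,J2)}
Size: 5

This assigns 5 workers to 5 distinct jobs.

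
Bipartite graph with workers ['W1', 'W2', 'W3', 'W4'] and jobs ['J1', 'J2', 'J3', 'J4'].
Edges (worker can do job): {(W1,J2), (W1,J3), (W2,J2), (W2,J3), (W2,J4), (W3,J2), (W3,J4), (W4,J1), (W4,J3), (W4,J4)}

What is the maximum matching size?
Maximum matching size = 4

Maximum matching: {(W1,J3), (W2,J4), (W3,J2), (W4,J1)}
Size: 4

This assigns 4 workers to 4 distinct jobs.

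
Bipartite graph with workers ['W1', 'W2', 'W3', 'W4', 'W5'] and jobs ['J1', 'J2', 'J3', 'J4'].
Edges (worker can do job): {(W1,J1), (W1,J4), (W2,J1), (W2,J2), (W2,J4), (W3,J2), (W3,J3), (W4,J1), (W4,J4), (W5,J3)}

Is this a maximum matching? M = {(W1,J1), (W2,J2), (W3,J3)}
No, size 3 is not maximum

Proposed matching has size 3.
Maximum matching size for this graph: 4.

This is NOT maximum - can be improved to size 4.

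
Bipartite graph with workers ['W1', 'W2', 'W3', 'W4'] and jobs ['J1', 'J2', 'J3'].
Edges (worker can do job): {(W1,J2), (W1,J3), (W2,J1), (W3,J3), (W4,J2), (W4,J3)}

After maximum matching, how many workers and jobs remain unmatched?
Unmatched: 1 workers, 0 jobs

Maximum matching size: 3
Workers: 4 total, 3 matched, 1 unmatched
Jobs: 3 total, 3 matched, 0 unmatched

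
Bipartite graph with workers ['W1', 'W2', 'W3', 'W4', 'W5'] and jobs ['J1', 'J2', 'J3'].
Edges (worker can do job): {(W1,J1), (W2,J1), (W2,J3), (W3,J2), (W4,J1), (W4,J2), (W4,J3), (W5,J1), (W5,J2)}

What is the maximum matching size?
Maximum matching size = 3

Maximum matching: {(W3,J2), (W4,J3), (W5,J1)}
Size: 3

This assigns 3 workers to 3 distinct jobs.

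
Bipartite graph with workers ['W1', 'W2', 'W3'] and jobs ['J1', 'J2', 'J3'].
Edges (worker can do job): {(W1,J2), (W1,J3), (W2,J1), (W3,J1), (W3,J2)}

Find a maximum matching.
Matching: {(W1,J3), (W2,J1), (W3,J2)}

Maximum matching (size 3):
  W1 → J3
  W2 → J1
  W3 → J2

Each worker is assigned to at most one job, and each job to at most one worker.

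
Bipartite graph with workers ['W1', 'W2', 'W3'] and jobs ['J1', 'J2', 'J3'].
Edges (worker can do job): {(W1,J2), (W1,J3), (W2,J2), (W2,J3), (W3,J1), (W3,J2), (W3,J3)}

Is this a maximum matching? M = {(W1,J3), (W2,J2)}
No, size 2 is not maximum

Proposed matching has size 2.
Maximum matching size for this graph: 3.

This is NOT maximum - can be improved to size 3.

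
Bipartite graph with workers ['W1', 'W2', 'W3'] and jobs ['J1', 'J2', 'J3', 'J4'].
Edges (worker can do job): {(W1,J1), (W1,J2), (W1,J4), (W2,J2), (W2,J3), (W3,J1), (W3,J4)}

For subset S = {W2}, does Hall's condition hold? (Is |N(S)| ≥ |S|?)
Yes: |N(S)| = 2, |S| = 1

Subset S = {W2}
Neighbors N(S) = {J2, J3}

|N(S)| = 2, |S| = 1
Hall's condition: |N(S)| ≥ |S| is satisfied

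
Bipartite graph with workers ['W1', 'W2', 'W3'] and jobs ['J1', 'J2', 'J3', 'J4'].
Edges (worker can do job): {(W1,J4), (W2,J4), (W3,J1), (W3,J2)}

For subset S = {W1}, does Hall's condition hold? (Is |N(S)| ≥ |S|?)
Yes: |N(S)| = 1, |S| = 1

Subset S = {W1}
Neighbors N(S) = {J4}

|N(S)| = 1, |S| = 1
Hall's condition: |N(S)| ≥ |S| is satisfied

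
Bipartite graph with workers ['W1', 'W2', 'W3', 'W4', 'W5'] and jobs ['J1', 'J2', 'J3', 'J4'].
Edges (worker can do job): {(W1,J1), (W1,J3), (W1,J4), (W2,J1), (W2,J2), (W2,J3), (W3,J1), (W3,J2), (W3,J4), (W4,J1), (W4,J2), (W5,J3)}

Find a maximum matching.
Matching: {(W2,J2), (W3,J4), (W4,J1), (W5,J3)}

Maximum matching (size 4):
  W2 → J2
  W3 → J4
  W4 → J1
  W5 → J3

Each worker is assigned to at most one job, and each job to at most one worker.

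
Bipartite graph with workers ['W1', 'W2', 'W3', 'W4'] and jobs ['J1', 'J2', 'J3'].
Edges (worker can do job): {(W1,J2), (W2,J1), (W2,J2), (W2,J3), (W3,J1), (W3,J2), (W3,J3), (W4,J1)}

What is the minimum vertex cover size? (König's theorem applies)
Minimum vertex cover size = 3

By König's theorem: in bipartite graphs,
min vertex cover = max matching = 3

Maximum matching has size 3, so minimum vertex cover also has size 3.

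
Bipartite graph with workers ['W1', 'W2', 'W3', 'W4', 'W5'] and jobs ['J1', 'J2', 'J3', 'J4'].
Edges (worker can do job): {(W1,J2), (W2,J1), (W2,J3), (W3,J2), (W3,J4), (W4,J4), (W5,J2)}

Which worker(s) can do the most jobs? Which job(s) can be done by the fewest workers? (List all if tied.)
Most versatile: W2, W3 (2 jobs); Least covered: J1, J3 (1 workers)

Worker degrees (jobs they can do): W1:1, W2:2, W3:2, W4:1, W5:1
Job degrees (workers who can do it): J1:1, J2:3, J3:1, J4:2

Maximum worker degree is 2, achieved by: W2, W3
Minimum job degree is 1, achieved by: J1, J3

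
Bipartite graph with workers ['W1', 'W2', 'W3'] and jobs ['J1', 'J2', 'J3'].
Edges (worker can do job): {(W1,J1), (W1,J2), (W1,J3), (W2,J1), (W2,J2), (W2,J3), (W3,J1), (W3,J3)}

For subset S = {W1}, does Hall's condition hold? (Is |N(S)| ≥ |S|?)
Yes: |N(S)| = 3, |S| = 1

Subset S = {W1}
Neighbors N(S) = {J1, J2, J3}

|N(S)| = 3, |S| = 1
Hall's condition: |N(S)| ≥ |S| is satisfied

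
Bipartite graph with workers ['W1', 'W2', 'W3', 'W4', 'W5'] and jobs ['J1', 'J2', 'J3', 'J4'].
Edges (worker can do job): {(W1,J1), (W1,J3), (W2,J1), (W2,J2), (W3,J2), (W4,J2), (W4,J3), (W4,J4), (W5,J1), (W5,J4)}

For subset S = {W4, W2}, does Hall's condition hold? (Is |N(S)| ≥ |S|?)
Yes: |N(S)| = 4, |S| = 2

Subset S = {W4, W2}
Neighbors N(S) = {J1, J2, J3, J4}

|N(S)| = 4, |S| = 2
Hall's condition: |N(S)| ≥ |S| is satisfied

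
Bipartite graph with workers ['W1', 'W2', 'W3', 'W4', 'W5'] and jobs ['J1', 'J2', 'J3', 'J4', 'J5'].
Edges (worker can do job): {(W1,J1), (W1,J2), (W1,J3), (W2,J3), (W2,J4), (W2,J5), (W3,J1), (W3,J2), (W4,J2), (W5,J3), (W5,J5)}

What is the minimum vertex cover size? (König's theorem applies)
Minimum vertex cover size = 5

By König's theorem: in bipartite graphs,
min vertex cover = max matching = 5

Maximum matching has size 5, so minimum vertex cover also has size 5.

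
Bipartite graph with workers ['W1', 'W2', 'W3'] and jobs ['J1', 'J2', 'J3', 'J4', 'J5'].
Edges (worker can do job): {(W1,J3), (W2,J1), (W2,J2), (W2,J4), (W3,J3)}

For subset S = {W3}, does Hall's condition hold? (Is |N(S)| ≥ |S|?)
Yes: |N(S)| = 1, |S| = 1

Subset S = {W3}
Neighbors N(S) = {J3}

|N(S)| = 1, |S| = 1
Hall's condition: |N(S)| ≥ |S| is satisfied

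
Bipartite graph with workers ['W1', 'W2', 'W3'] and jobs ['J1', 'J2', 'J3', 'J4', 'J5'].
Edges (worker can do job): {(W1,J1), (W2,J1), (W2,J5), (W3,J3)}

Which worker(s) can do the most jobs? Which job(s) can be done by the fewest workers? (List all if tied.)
Most versatile: W2 (2 jobs); Least covered: J2, J4 (0 workers)

Worker degrees (jobs they can do): W1:1, W2:2, W3:1
Job degrees (workers who can do it): J1:2, J2:0, J3:1, J4:0, J5:1

Maximum worker degree is 2, achieved by: W2
Minimum job degree is 0, achieved by: J2, J4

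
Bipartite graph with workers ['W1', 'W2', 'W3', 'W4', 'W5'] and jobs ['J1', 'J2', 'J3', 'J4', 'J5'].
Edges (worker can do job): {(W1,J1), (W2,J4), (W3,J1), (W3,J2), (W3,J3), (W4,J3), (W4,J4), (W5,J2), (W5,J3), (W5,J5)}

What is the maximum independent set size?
Maximum independent set = 5

By König's theorem:
- Min vertex cover = Max matching = 5
- Max independent set = Total vertices - Min vertex cover
- Max independent set = 10 - 5 = 5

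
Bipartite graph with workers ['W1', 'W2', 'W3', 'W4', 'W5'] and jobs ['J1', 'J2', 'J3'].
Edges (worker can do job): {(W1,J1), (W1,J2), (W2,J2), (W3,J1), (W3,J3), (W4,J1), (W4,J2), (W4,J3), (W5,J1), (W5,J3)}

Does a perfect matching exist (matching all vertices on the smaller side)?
Yes, perfect matching exists (size 3)

Perfect matching: {(W3,J3), (W4,J2), (W5,J1)}
All 3 vertices on the smaller side are matched.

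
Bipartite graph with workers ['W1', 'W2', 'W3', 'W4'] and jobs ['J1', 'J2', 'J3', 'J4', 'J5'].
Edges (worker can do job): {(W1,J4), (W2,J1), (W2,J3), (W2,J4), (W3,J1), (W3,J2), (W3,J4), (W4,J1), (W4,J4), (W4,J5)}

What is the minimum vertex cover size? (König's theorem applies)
Minimum vertex cover size = 4

By König's theorem: in bipartite graphs,
min vertex cover = max matching = 4

Maximum matching has size 4, so minimum vertex cover also has size 4.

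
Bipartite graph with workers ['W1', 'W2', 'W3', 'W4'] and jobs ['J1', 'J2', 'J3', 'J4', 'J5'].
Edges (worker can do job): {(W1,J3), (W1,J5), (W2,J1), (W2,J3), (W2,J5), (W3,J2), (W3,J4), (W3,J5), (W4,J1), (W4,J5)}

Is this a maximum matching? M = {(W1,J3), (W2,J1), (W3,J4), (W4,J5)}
Yes, size 4 is maximum

Proposed matching has size 4.
Maximum matching size for this graph: 4.

This is a maximum matching.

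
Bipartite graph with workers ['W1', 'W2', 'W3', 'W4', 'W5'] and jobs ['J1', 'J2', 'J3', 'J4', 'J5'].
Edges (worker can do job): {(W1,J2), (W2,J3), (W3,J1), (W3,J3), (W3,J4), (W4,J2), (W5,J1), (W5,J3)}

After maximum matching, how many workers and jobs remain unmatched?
Unmatched: 1 workers, 1 jobs

Maximum matching size: 4
Workers: 5 total, 4 matched, 1 unmatched
Jobs: 5 total, 4 matched, 1 unmatched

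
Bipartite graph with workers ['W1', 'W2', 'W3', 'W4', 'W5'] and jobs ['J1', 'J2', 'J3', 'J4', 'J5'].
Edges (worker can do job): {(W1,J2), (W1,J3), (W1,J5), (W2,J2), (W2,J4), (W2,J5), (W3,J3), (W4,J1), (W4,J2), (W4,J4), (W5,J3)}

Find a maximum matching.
Matching: {(W1,J5), (W2,J4), (W3,J3), (W4,J1)}

Maximum matching (size 4):
  W1 → J5
  W2 → J4
  W3 → J3
  W4 → J1

Each worker is assigned to at most one job, and each job to at most one worker.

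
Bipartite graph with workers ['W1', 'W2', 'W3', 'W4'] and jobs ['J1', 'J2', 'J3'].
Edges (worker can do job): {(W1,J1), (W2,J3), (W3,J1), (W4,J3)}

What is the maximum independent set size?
Maximum independent set = 5

By König's theorem:
- Min vertex cover = Max matching = 2
- Max independent set = Total vertices - Min vertex cover
- Max independent set = 7 - 2 = 5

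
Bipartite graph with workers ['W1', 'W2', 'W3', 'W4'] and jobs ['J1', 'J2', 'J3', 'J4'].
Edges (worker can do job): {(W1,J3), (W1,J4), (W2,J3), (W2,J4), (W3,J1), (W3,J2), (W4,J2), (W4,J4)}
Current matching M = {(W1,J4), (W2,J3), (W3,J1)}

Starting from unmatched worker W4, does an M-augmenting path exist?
Yes: W4 → J2

An M-augmenting path alternates non-matching / matching edges, starting and ending at unmatched vertices.
Path: W4 → J2
(J2 is unmatched in M, so the path is augmenting.)
Flipping edges along this path would increase |M| from 3 to 4.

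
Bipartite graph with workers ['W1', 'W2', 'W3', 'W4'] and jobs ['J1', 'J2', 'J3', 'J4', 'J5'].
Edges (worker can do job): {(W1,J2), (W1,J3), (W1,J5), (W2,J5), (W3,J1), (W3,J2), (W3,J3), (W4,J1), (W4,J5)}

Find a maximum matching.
Matching: {(W1,J3), (W2,J5), (W3,J2), (W4,J1)}

Maximum matching (size 4):
  W1 → J3
  W2 → J5
  W3 → J2
  W4 → J1

Each worker is assigned to at most one job, and each job to at most one worker.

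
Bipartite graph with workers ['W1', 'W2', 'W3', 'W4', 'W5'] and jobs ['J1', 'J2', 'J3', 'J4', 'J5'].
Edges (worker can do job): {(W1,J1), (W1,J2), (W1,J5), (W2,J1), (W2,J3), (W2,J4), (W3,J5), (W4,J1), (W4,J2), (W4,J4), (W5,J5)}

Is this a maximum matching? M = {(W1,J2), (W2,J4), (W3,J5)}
No, size 3 is not maximum

Proposed matching has size 3.
Maximum matching size for this graph: 4.

This is NOT maximum - can be improved to size 4.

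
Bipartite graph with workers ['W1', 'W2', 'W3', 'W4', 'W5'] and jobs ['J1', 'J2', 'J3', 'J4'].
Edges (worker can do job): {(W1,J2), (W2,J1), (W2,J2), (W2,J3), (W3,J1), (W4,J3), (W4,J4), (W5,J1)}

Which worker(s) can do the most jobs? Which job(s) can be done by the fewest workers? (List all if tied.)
Most versatile: W2 (3 jobs); Least covered: J4 (1 workers)

Worker degrees (jobs they can do): W1:1, W2:3, W3:1, W4:2, W5:1
Job degrees (workers who can do it): J1:3, J2:2, J3:2, J4:1

Maximum worker degree is 3, achieved by: W2
Minimum job degree is 1, achieved by: J4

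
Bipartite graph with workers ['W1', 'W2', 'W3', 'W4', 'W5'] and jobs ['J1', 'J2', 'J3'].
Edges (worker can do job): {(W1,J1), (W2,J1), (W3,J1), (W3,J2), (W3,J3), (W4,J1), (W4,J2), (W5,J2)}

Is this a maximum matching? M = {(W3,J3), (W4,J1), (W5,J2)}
Yes, size 3 is maximum

Proposed matching has size 3.
Maximum matching size for this graph: 3.

This is a maximum matching.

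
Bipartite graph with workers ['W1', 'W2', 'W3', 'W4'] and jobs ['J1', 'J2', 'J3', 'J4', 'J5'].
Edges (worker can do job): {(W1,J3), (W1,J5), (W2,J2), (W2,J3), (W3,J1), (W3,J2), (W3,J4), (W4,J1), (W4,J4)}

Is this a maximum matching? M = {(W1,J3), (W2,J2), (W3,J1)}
No, size 3 is not maximum

Proposed matching has size 3.
Maximum matching size for this graph: 4.

This is NOT maximum - can be improved to size 4.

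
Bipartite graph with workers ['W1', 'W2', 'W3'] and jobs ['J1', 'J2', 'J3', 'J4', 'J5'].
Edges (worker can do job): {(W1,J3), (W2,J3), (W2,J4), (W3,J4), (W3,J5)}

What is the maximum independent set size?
Maximum independent set = 5

By König's theorem:
- Min vertex cover = Max matching = 3
- Max independent set = Total vertices - Min vertex cover
- Max independent set = 8 - 3 = 5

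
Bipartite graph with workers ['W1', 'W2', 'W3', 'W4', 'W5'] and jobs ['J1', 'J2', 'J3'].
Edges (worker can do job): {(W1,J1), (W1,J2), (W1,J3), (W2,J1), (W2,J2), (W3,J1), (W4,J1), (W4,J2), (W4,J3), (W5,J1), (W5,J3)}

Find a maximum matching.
Matching: {(W3,J1), (W4,J2), (W5,J3)}

Maximum matching (size 3):
  W3 → J1
  W4 → J2
  W5 → J3

Each worker is assigned to at most one job, and each job to at most one worker.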